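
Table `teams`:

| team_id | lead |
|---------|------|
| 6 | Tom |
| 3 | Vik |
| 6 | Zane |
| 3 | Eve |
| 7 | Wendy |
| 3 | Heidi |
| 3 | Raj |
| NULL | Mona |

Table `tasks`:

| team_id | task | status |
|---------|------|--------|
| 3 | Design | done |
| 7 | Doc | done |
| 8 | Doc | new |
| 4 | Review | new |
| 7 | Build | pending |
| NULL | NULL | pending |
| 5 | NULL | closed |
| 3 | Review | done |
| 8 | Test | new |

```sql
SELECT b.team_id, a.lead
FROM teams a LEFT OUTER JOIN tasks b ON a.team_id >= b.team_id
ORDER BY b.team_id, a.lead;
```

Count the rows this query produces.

23

LEFT JOIN keeps every row from `teams`; unmatched rows get NULL for `tasks`'s columns.
Matching on a.team_id >= b.team_id. A NULL in a compared column never satisfies the condition.
Matched pairs: 22; unmatched a rows kept: 1.
Total: 22 matched + 1 padded = 23 rows.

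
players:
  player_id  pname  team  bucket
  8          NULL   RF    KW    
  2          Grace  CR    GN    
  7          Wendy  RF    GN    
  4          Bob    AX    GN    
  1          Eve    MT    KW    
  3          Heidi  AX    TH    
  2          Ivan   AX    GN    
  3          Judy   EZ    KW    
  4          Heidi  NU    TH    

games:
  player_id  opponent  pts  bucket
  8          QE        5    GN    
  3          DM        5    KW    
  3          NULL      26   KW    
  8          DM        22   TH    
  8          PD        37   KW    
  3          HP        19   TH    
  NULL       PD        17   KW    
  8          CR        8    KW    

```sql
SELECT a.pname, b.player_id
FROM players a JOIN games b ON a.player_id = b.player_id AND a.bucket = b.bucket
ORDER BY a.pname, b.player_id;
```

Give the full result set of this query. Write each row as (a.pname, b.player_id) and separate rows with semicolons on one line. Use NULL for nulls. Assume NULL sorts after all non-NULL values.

(Heidi, 3); (Judy, 3); (Judy, 3); (NULL, 8); (NULL, 8)

INNER JOIN keeps only pairs where the ON condition holds.
Matching on a.player_id = b.player_id AND a.bucket = b.bucket. A NULL in a compared column never satisfies the condition.
- a[0] player_id=8, bucket=KW → 2 match(es) in b → 2 row(s).
- a[1] player_id=2, bucket=GN → no match; dropped.
- a[2] player_id=7, bucket=GN → no match; dropped.
- a[3] player_id=4, bucket=GN → no match; dropped.
- a[4] player_id=1, bucket=KW → no match; dropped.
- a[5] player_id=3, bucket=TH → 1 match(es) in b → 1 row(s).
- a[6] player_id=2, bucket=GN → no match; dropped.
- a[7] player_id=3, bucket=KW → 2 match(es) in b → 2 row(s).
- a[8] player_id=4, bucket=TH → no match; dropped.
After projecting and ordering:
a.pname | b.player_id
Heidi | 3
Judy | 3
Judy | 3
NULL | 8
NULL | 8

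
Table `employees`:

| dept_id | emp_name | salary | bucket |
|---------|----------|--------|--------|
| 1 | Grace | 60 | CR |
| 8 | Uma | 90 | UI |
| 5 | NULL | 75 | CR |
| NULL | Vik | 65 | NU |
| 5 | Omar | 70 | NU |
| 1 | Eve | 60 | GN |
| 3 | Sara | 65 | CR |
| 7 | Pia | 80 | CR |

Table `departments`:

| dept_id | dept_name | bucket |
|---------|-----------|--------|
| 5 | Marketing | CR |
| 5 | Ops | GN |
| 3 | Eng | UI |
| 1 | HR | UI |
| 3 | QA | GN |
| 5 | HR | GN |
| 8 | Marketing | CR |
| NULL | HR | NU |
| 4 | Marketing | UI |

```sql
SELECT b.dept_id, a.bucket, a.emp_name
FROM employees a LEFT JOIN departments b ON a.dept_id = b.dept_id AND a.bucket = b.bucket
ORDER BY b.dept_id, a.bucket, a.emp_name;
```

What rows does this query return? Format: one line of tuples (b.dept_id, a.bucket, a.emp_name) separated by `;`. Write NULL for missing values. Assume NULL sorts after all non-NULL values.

(5, CR, NULL); (NULL, CR, Grace); (NULL, CR, Pia); (NULL, CR, Sara); (NULL, GN, Eve); (NULL, NU, Omar); (NULL, NU, Vik); (NULL, UI, Uma)

LEFT JOIN keeps every row from `employees`; unmatched rows get NULL for `departments`'s columns.
Matching on a.dept_id = b.dept_id AND a.bucket = b.bucket. A NULL in a compared column never satisfies the condition.
- a[0] dept_id=1, bucket=CR → no match; kept with NULLs on the b side.
- a[1] dept_id=8, bucket=UI → no match; kept with NULLs on the b side.
- a[2] dept_id=5, bucket=CR → 1 match(es) in b → 1 row(s).
- a[3] dept_id=NULL, bucket=NU → no match; kept with NULLs on the b side.
- a[4] dept_id=5, bucket=NU → no match; kept with NULLs on the b side.
- a[5] dept_id=1, bucket=GN → no match; kept with NULLs on the b side.
- a[6] dept_id=3, bucket=CR → no match; kept with NULLs on the b side.
- a[7] dept_id=7, bucket=CR → no match; kept with NULLs on the b side.
After projecting and ordering:
b.dept_id | a.bucket | a.emp_name
5 | CR | NULL
NULL | CR | Grace
NULL | CR | Pia
NULL | CR | Sara
NULL | GN | Eve
NULL | NU | Omar
NULL | NU | Vik
NULL | UI | Uma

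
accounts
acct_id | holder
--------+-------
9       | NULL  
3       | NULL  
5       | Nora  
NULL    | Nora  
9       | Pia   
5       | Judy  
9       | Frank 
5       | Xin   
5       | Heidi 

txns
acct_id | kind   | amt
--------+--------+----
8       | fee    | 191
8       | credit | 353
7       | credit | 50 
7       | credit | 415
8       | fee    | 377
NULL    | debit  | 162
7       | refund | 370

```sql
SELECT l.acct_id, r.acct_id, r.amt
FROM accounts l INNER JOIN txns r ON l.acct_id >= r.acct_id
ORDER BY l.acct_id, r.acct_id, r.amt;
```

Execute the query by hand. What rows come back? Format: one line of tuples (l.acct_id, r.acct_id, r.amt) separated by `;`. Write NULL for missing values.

INNER JOIN keeps only pairs where the ON condition holds.
Matching on l.acct_id >= r.acct_id. A NULL in a compared column never satisfies the condition.
Matched pairs: 18.

(9, 7, 50); (9, 7, 50); (9, 7, 50); (9, 7, 370); (9, 7, 370); (9, 7, 370); (9, 7, 415); (9, 7, 415); (9, 7, 415); (9, 8, 191); (9, 8, 191); (9, 8, 191); (9, 8, 353); (9, 8, 353); (9, 8, 353); (9, 8, 377); (9, 8, 377); (9, 8, 377)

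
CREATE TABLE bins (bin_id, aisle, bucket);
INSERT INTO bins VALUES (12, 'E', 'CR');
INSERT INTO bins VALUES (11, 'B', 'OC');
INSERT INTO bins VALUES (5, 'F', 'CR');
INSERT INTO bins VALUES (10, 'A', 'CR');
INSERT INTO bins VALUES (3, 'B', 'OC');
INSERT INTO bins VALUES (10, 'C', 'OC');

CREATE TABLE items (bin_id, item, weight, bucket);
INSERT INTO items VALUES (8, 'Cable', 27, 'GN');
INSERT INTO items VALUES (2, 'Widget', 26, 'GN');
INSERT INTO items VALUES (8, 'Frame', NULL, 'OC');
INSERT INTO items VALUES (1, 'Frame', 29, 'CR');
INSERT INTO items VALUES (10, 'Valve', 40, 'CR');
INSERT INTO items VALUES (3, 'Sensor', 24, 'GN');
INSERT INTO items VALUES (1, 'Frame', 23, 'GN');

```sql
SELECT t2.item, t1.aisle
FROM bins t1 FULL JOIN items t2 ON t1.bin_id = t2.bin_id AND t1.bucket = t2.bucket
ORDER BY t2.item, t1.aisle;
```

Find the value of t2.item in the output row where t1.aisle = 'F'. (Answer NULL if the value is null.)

FULL OUTER JOIN keeps every row from both sides; unmatched rows get NULL for the other side's columns.
Matching on t1.bin_id = t2.bin_id AND t1.bucket = t2.bucket.
- t1[0] bin_id=12, bucket=CR → no match; kept with NULLs on the t2 side.
- t1[1] bin_id=11, bucket=OC → no match; kept with NULLs on the t2 side.
- t1[2] bin_id=5, bucket=CR → no match; kept with NULLs on the t2 side.
- t1[3] bin_id=10, bucket=CR → 1 match(es) in t2 → 1 row(s).
- t1[4] bin_id=3, bucket=OC → no match; kept with NULLs on the t2 side.
- t1[5] bin_id=10, bucket=OC → no match; kept with NULLs on the t2 side.
- 6 t2 row(s) had no t1 match → kept, t1 columns NULL.

NULL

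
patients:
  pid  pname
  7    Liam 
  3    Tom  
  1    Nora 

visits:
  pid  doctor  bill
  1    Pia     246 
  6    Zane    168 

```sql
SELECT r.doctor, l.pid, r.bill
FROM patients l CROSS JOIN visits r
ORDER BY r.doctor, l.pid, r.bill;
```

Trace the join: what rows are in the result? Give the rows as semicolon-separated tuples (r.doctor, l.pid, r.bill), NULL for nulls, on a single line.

(Pia, 1, 246); (Pia, 3, 246); (Pia, 7, 246); (Zane, 1, 168); (Zane, 3, 168); (Zane, 7, 168)

CROSS JOIN pairs every row of `patients` with every row of `visits`: 3 × 2 = 6 rows.
After projecting and ordering:
r.doctor | l.pid | r.bill
Pia | 1 | 246
Pia | 3 | 246
Pia | 7 | 246
Zane | 1 | 168
Zane | 3 | 168
Zane | 7 | 168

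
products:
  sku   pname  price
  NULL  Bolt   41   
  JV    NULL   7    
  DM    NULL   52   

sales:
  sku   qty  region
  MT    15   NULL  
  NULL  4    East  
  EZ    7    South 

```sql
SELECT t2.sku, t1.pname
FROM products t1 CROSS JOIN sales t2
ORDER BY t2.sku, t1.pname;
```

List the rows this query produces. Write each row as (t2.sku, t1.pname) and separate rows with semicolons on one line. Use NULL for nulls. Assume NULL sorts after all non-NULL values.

CROSS JOIN pairs every row of `products` with every row of `sales`: 3 × 3 = 9 rows.

(EZ, Bolt); (EZ, NULL); (EZ, NULL); (MT, Bolt); (MT, NULL); (MT, NULL); (NULL, Bolt); (NULL, NULL); (NULL, NULL)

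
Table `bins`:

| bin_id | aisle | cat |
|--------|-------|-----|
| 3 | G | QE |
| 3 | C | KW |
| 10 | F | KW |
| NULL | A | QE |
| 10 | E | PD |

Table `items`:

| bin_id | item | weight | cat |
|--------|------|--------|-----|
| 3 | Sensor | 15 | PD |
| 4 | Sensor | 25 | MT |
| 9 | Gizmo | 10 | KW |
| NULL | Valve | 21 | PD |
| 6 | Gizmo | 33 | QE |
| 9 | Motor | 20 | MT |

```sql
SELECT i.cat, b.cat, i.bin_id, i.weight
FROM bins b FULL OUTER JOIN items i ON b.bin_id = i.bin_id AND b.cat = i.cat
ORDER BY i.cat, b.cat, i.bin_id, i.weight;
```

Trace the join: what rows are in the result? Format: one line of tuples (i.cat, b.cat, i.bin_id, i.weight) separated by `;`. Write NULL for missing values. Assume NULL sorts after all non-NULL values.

(KW, NULL, 9, 10); (MT, NULL, 4, 25); (MT, NULL, 9, 20); (PD, NULL, 3, 15); (PD, NULL, NULL, 21); (QE, NULL, 6, 33); (NULL, KW, NULL, NULL); (NULL, KW, NULL, NULL); (NULL, PD, NULL, NULL); (NULL, QE, NULL, NULL); (NULL, QE, NULL, NULL)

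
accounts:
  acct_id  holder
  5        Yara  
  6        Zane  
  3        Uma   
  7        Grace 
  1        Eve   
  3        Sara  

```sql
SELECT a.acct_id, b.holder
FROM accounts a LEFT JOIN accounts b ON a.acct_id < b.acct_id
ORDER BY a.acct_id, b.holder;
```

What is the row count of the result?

15

LEFT JOIN keeps every row from `accounts a`; unmatched rows get NULL for `accounts b`'s columns.
Matching on a.acct_id < b.acct_id.
- a[0] acct_id=5 → 2 match(es) in b → 2 row(s).
- a[1] acct_id=6 → 1 match(es) in b → 1 row(s).
- a[2] acct_id=3 → 3 match(es) in b → 3 row(s).
- a[3] acct_id=7 → no match; kept with NULLs on the b side.
- a[4] acct_id=1 → 5 match(es) in b → 5 row(s).
- a[5] acct_id=3 → 3 match(es) in b → 3 row(s).
Total: 14 matched + 1 padded = 15 rows.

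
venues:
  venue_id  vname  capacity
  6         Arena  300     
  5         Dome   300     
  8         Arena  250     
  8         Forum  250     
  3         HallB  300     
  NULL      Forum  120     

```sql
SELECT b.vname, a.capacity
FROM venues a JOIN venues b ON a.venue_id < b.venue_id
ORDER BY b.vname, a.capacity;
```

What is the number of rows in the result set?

INNER JOIN keeps only pairs where the ON condition holds.
Matching on a.venue_id < b.venue_id. A NULL in a compared column never satisfies the condition.
- a row (venue_id=6): matches 2 b row(s) → 2 output row(s).
- a row (venue_id=5): matches 3 b row(s) → 3 output row(s).
- a row (venue_id=8): no match → dropped.
- a row (venue_id=8): no match → dropped.
- a row (venue_id=3): matches 4 b row(s) → 4 output row(s).
- a row (venue_id=NULL): no match → dropped.
Total: 9 rows.

9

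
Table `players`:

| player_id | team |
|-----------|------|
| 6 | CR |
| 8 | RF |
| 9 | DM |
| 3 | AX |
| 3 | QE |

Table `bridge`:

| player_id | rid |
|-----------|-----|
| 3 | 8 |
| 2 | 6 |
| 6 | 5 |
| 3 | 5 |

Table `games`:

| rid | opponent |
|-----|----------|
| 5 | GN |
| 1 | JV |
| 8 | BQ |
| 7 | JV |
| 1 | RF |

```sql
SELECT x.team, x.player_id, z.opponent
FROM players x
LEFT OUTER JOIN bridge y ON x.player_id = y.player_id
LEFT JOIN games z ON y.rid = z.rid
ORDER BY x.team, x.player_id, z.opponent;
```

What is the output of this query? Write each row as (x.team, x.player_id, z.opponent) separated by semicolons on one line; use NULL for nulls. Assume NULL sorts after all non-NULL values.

Step 1 — x LEFT JOIN y on player_id → 7 row(s).
Then LEFT JOIN `games z` on rid: each of those 7 rows is kept; rows whose y.rid has no match in z get NULL for z's columns.

(AX, 3, BQ); (AX, 3, GN); (CR, 6, GN); (DM, 9, NULL); (QE, 3, BQ); (QE, 3, GN); (RF, 8, NULL)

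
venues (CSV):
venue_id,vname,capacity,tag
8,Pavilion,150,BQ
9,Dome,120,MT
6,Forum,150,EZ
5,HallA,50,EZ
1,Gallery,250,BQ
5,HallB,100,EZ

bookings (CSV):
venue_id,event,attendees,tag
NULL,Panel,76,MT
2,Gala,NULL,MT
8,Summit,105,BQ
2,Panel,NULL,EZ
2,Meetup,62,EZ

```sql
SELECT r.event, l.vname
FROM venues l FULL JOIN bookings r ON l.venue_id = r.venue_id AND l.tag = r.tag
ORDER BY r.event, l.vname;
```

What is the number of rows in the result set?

10

FULL OUTER JOIN keeps every row from both sides; unmatched rows get NULL for the other side's columns.
Matching on l.venue_id = r.venue_id AND l.tag = r.tag. A NULL in a compared column never satisfies the condition.
Matched pairs: 1; unmatched l rows kept: 5; unmatched r rows kept: 4.
Total: 1 matched + 9 padded = 10 rows.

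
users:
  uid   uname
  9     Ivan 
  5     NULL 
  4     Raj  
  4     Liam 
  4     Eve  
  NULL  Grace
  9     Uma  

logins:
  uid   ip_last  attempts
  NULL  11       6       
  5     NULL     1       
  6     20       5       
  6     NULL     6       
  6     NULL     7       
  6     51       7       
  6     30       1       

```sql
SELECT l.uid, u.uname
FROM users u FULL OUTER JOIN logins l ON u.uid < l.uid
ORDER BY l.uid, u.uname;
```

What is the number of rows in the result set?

27

FULL OUTER JOIN keeps every row from both sides; unmatched rows get NULL for the other side's columns.
Matching on u.uid < l.uid. A NULL in a compared column never satisfies the condition.
- u[0] uid=9 → no match; kept with NULLs on the l side.
- u[1] uid=5 → 5 match(es) in l → 5 row(s).
- u[2] uid=4 → 6 match(es) in l → 6 row(s).
- u[3] uid=4 → 6 match(es) in l → 6 row(s).
- u[4] uid=4 → 6 match(es) in l → 6 row(s).
- u[5] uid=NULL → no match; kept with NULLs on the l side.
- u[6] uid=9 → no match; kept with NULLs on the l side.
- plus 1 unmatched l row(s), each kept with NULL u columns.
Total: 23 matched + 4 padded = 27 rows.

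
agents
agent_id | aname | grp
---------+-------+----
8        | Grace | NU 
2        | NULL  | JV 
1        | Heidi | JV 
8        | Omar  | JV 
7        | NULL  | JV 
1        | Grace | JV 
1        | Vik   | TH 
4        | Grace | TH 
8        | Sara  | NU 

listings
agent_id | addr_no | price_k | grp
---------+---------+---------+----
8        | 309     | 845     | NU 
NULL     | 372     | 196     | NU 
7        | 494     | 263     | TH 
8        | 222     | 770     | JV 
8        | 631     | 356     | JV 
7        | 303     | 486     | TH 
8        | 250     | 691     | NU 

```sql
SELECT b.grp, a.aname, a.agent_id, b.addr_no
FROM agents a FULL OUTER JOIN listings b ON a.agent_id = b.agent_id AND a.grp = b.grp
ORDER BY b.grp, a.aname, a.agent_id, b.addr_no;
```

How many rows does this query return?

FULL OUTER JOIN keeps every row from both sides; unmatched rows get NULL for the other side's columns.
Matching on a.agent_id = b.agent_id AND a.grp = b.grp. A NULL in a compared column never satisfies the condition.
Matched pairs: 6; unmatched a rows kept: 6; unmatched b rows kept: 3.
Total: 6 matched + 9 padded = 15 rows.

15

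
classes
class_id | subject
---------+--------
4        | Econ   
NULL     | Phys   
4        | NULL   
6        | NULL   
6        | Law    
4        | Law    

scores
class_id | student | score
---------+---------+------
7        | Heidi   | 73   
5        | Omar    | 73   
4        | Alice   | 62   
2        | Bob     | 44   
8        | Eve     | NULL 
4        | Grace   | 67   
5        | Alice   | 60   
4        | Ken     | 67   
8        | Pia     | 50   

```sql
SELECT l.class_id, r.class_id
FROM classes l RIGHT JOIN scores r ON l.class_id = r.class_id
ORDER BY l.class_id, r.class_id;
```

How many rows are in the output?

RIGHT JOIN keeps every row from `scores`; unmatched rows get NULL for `classes`'s columns.
Matching on l.class_id = r.class_id. A NULL in a compared column never satisfies the condition.
- l (class_id=4) pairs with 3 row(s) of r.
- l (class_id=NULL) has no partner in r.
- l (class_id=4) pairs with 3 row(s) of r.
- l (class_id=6) has no partner in r.
- l (class_id=6) has no partner in r.
- l (class_id=4) pairs with 3 row(s) of r.
- 6 row(s) from r found no l partner → padded with NULL.
Total: 9 matched + 6 padded = 15 rows.

15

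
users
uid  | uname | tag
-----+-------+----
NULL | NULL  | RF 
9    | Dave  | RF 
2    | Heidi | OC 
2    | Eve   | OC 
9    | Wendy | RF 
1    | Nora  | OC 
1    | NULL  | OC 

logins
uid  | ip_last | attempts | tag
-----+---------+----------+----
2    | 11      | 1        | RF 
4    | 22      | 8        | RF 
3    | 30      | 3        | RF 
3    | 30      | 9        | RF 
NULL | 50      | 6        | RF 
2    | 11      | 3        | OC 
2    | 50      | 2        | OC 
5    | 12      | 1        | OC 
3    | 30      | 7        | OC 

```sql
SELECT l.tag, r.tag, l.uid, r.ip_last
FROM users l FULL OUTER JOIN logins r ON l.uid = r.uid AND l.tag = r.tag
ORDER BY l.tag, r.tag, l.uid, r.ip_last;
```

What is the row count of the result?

FULL OUTER JOIN keeps every row from both sides; unmatched rows get NULL for the other side's columns.
Matching on l.uid = r.uid AND l.tag = r.tag. A NULL in a compared column never satisfies the condition.
- uid=NULL, tag=RF: no r row matches, row kept with r columns NULL.
- uid=9, tag=RF: no r row matches, row kept with r columns NULL.
- uid=2, tag=OC: 2 matching r row(s), so 2 row(s) emitted.
- uid=2, tag=OC: 2 matching r row(s), so 2 row(s) emitted.
- uid=9, tag=RF: no r row matches, row kept with r columns NULL.
- uid=1, tag=OC: no r row matches, row kept with r columns NULL.
- uid=1, tag=OC: no r row matches, row kept with r columns NULL.
- plus 7 unmatched r row(s), each kept with NULL l columns.
Total: 4 matched + 12 padded = 16 rows.

16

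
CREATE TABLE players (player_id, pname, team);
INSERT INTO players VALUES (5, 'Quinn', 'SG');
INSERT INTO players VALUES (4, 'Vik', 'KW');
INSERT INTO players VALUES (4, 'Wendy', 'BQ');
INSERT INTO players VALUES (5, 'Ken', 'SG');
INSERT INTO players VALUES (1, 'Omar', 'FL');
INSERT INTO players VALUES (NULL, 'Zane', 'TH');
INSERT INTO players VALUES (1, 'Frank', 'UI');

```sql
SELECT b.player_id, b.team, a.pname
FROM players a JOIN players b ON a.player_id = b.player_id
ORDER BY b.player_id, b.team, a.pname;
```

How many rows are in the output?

12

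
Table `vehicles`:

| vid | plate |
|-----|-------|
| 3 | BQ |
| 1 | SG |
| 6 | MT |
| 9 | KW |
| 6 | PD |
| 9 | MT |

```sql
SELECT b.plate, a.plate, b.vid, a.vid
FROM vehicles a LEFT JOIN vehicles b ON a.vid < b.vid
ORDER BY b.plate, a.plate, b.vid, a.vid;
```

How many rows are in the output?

15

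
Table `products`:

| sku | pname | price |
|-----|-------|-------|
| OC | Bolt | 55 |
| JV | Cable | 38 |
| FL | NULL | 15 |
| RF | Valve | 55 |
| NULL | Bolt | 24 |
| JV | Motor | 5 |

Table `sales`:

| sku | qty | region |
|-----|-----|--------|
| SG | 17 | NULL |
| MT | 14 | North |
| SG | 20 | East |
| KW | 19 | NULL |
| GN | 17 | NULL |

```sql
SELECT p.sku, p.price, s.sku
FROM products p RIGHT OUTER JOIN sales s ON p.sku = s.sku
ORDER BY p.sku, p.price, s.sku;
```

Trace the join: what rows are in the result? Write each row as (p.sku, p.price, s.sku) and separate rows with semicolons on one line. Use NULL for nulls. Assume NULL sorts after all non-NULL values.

(NULL, NULL, GN); (NULL, NULL, KW); (NULL, NULL, MT); (NULL, NULL, SG); (NULL, NULL, SG)

RIGHT JOIN keeps every row from `sales`; unmatched rows get NULL for `products`'s columns.
Matching on p.sku = s.sku. A NULL in a compared column never satisfies the condition.
- p row (sku=OC): no match.
- p row (sku=JV): no match.
- p row (sku=FL): no match.
- p row (sku=RF): no match.
- p row (sku=NULL): no match.
- p row (sku=JV): no match.
- 5 s row(s) had no p match → kept, p columns NULL.
After projecting and ordering:
p.sku | p.price | s.sku
NULL | NULL | GN
NULL | NULL | KW
NULL | NULL | MT
NULL | NULL | SG
NULL | NULL | SG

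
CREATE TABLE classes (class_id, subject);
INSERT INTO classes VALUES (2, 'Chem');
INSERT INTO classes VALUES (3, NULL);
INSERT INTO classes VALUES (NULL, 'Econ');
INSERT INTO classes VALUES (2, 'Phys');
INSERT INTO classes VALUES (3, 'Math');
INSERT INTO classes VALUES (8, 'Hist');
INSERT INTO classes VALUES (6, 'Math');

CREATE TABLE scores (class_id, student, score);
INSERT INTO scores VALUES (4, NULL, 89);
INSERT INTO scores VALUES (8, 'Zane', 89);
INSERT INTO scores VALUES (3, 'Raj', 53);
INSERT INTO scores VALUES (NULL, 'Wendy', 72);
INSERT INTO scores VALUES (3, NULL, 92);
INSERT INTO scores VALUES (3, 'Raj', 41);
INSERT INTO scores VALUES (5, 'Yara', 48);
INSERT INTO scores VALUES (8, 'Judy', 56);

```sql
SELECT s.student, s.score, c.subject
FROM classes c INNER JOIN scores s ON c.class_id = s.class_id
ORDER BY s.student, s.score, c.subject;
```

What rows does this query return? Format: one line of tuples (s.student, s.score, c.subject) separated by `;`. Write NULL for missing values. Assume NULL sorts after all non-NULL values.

INNER JOIN keeps only pairs where the ON condition holds.
Matching on c.class_id = s.class_id. A NULL in a compared column never satisfies the condition.
- c (class_id=2) has no partner → excluded.
- c (class_id=3) pairs with 3 row(s) of s.
- c (class_id=NULL) has no partner → excluded.
- c (class_id=2) has no partner → excluded.
- c (class_id=3) pairs with 3 row(s) of s.
- c (class_id=8) pairs with 2 row(s) of s.
- c (class_id=6) has no partner → excluded.
After projecting and ordering:
s.student | s.score | c.subject
Judy | 56 | Hist
Raj | 41 | Math
Raj | 41 | NULL
Raj | 53 | Math
Raj | 53 | NULL
Zane | 89 | Hist
NULL | 92 | Math
NULL | 92 | NULL

(Judy, 56, Hist); (Raj, 41, Math); (Raj, 41, NULL); (Raj, 53, Math); (Raj, 53, NULL); (Zane, 89, Hist); (NULL, 92, Math); (NULL, 92, NULL)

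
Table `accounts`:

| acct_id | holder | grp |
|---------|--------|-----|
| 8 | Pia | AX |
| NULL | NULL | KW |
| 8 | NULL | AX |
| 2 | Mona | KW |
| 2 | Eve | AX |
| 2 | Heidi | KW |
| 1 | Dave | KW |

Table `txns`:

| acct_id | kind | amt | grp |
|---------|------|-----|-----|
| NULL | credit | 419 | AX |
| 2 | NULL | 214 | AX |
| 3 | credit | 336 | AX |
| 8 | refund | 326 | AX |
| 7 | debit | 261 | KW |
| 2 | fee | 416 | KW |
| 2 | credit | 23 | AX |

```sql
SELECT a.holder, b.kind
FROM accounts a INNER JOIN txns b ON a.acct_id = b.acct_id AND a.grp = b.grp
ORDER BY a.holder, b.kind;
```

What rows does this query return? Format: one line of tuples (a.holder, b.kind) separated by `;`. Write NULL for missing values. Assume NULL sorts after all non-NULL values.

(Eve, credit); (Eve, NULL); (Heidi, fee); (Mona, fee); (Pia, refund); (NULL, refund)

INNER JOIN keeps only pairs where the ON condition holds.
Matching on a.acct_id = b.acct_id AND a.grp = b.grp. A NULL in a compared column never satisfies the condition.
- a[0] acct_id=8, grp=AX → 1 match(es) in b → 1 row(s).
- a[1] acct_id=NULL, grp=KW → no match; dropped.
- a[2] acct_id=8, grp=AX → 1 match(es) in b → 1 row(s).
- a[3] acct_id=2, grp=KW → 1 match(es) in b → 1 row(s).
- a[4] acct_id=2, grp=AX → 2 match(es) in b → 2 row(s).
- a[5] acct_id=2, grp=KW → 1 match(es) in b → 1 row(s).
- a[6] acct_id=1, grp=KW → no match; dropped.
After projecting and ordering:
a.holder | b.kind
Eve | credit
Eve | NULL
Heidi | fee
Mona | fee
Pia | refund
NULL | refund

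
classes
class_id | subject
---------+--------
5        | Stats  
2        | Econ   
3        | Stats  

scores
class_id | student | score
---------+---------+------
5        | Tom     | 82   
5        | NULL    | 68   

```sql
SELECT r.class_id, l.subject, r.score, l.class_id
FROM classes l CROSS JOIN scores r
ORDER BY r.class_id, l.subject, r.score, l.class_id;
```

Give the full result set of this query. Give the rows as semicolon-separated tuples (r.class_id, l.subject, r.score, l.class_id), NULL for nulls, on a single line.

(5, Econ, 68, 2); (5, Econ, 82, 2); (5, Stats, 68, 3); (5, Stats, 68, 5); (5, Stats, 82, 3); (5, Stats, 82, 5)

CROSS JOIN pairs every row of `classes` with every row of `scores`: 3 × 2 = 6 rows.
After projecting and ordering:
r.class_id | l.subject | r.score | l.class_id
5 | Econ | 68 | 2
5 | Econ | 82 | 2
5 | Stats | 68 | 3
5 | Stats | 68 | 5
5 | Stats | 82 | 3
5 | Stats | 82 | 5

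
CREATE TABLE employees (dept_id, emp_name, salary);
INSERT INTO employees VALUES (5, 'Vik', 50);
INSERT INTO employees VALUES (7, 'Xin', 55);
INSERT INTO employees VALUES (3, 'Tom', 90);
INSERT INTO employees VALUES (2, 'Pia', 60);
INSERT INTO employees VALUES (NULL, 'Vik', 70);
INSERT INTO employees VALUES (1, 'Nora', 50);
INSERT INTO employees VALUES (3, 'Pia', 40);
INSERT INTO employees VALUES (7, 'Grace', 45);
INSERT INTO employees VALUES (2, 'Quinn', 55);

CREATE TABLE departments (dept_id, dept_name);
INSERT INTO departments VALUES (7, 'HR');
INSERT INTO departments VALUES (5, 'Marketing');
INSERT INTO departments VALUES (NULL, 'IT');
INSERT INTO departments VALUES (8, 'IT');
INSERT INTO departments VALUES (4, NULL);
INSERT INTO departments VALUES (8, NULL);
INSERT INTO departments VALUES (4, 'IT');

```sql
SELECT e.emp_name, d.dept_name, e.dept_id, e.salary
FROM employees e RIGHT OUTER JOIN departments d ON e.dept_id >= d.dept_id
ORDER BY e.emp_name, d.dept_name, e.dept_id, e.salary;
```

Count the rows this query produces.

14

RIGHT JOIN keeps every row from `departments`; unmatched rows get NULL for `employees`'s columns.
Matching on e.dept_id >= d.dept_id. A NULL in a compared column never satisfies the condition.
- dept_id=5: 3 matching d row(s), so 3 row(s) emitted.
- dept_id=7: 4 matching d row(s), so 4 row(s) emitted.
- dept_id=3: no matching d row.
- dept_id=2: no matching d row.
- dept_id=NULL: no matching d row.
- dept_id=1: no matching d row.
- dept_id=3: no matching d row.
- dept_id=7: 4 matching d row(s), so 4 row(s) emitted.
- dept_id=2: no matching d row.
- 3 d row(s) had no e match → kept, e columns NULL.
Total: 11 matched + 3 padded = 14 rows.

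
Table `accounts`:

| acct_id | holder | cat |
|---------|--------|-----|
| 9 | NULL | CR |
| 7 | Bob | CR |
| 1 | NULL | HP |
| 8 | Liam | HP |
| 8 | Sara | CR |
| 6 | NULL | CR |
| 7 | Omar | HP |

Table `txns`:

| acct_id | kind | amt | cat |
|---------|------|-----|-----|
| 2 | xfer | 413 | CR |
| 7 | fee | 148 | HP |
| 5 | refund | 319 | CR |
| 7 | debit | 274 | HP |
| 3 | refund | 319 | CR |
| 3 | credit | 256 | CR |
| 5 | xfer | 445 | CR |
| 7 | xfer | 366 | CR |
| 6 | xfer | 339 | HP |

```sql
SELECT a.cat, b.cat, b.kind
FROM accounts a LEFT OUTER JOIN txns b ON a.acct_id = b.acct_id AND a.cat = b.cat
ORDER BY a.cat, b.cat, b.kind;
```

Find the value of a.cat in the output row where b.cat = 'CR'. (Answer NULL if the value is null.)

CR

LEFT JOIN keeps every row from `accounts`; unmatched rows get NULL for `txns`'s columns.
Matching on a.acct_id = b.acct_id AND a.cat = b.cat.
- a (acct_id=9, cat=CR) has no partner → padded with NULL.
- a (acct_id=7, cat=CR) pairs with 1 row(s) of b.
- a (acct_id=1, cat=HP) has no partner → padded with NULL.
- a (acct_id=8, cat=HP) has no partner → padded with NULL.
- a (acct_id=8, cat=CR) has no partner → padded with NULL.
- a (acct_id=6, cat=CR) has no partner → padded with NULL.
- a (acct_id=7, cat=HP) pairs with 2 row(s) of b.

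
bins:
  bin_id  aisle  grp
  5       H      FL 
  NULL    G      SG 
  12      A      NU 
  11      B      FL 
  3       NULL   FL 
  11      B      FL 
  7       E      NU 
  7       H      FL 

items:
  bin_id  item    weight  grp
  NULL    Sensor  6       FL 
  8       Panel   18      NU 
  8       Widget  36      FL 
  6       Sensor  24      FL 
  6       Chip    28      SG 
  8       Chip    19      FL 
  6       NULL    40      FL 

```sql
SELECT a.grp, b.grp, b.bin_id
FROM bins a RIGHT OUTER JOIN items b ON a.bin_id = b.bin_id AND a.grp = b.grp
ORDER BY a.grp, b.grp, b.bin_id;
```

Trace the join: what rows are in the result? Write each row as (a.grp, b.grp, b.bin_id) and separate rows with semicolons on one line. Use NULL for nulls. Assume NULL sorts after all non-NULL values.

RIGHT JOIN keeps every row from `items`; unmatched rows get NULL for `bins`'s columns.
Matching on a.bin_id = b.bin_id AND a.grp = b.grp. A NULL in a compared column never satisfies the condition.
Matched pairs: 0; unmatched b rows kept: 7.

(NULL, FL, 6); (NULL, FL, 6); (NULL, FL, 8); (NULL, FL, 8); (NULL, FL, NULL); (NULL, NU, 8); (NULL, SG, 6)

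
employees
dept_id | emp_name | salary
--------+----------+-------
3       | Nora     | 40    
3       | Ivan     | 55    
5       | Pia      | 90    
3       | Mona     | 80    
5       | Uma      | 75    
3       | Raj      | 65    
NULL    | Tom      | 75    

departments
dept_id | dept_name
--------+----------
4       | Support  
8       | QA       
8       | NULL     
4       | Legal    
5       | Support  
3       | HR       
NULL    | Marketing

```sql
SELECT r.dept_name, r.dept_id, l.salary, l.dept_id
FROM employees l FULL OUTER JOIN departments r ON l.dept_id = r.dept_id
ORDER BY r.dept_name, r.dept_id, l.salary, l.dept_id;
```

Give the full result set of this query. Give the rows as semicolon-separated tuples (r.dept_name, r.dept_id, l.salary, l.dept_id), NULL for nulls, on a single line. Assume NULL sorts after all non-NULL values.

FULL OUTER JOIN keeps every row from both sides; unmatched rows get NULL for the other side's columns.
Matching on l.dept_id = r.dept_id. A NULL in a compared column never satisfies the condition.
Matched pairs: 6; unmatched l rows kept: 1; unmatched r rows kept: 5.

(HR, 3, 40, 3); (HR, 3, 55, 3); (HR, 3, 65, 3); (HR, 3, 80, 3); (Legal, 4, NULL, NULL); (Marketing, NULL, NULL, NULL); (QA, 8, NULL, NULL); (Support, 4, NULL, NULL); (Support, 5, 75, 5); (Support, 5, 90, 5); (NULL, 8, NULL, NULL); (NULL, NULL, 75, NULL)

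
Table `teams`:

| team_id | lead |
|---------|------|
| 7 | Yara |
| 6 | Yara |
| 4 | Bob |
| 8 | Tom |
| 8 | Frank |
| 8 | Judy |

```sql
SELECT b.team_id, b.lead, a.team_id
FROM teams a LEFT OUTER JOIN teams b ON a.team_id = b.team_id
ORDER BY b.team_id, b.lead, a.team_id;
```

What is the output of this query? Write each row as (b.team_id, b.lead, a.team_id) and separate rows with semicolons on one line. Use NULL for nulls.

LEFT JOIN keeps every row from `teams a`; unmatched rows get NULL for `teams b`'s columns.
Matching on a.team_id = b.team_id.
- a[0] team_id=7 → 1 match(es) in b → 1 row(s).
- a[1] team_id=6 → 1 match(es) in b → 1 row(s).
- a[2] team_id=4 → 1 match(es) in b → 1 row(s).
- a[3] team_id=8 → 3 match(es) in b → 3 row(s).
- a[4] team_id=8 → 3 match(es) in b → 3 row(s).
- a[5] team_id=8 → 3 match(es) in b → 3 row(s).

(4, Bob, 4); (6, Yara, 6); (7, Yara, 7); (8, Frank, 8); (8, Frank, 8); (8, Frank, 8); (8, Judy, 8); (8, Judy, 8); (8, Judy, 8); (8, Tom, 8); (8, Tom, 8); (8, Tom, 8)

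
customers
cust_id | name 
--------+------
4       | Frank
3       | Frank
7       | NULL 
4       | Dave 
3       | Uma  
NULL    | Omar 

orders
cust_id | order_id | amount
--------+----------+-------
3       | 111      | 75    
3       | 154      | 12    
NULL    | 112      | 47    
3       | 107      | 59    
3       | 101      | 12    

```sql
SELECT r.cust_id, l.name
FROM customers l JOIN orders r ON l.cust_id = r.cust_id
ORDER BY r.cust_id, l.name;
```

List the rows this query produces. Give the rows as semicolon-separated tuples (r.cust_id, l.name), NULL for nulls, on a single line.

INNER JOIN keeps only pairs where the ON condition holds.
Matching on l.cust_id = r.cust_id. A NULL in a compared column never satisfies the condition.
- l[0] cust_id=4 → no match; dropped.
- l[1] cust_id=3 → 4 match(es) in r → 4 row(s).
- l[2] cust_id=7 → no match; dropped.
- l[3] cust_id=4 → no match; dropped.
- l[4] cust_id=3 → 4 match(es) in r → 4 row(s).
- l[5] cust_id=NULL → no match; dropped.
After projecting and ordering:
r.cust_id | l.name
3 | Frank
3 | Frank
3 | Frank
3 | Frank
3 | Uma
3 | Uma
3 | Uma
3 | Uma

(3, Frank); (3, Frank); (3, Frank); (3, Frank); (3, Uma); (3, Uma); (3, Uma); (3, Uma)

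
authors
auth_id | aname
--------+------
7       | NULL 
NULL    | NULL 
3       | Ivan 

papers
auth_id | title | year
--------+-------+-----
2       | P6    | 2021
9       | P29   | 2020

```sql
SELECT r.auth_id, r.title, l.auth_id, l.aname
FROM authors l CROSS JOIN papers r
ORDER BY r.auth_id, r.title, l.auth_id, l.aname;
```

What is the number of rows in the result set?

6

CROSS JOIN pairs every row of `authors` with every row of `papers`: 3 × 2 = 6 rows.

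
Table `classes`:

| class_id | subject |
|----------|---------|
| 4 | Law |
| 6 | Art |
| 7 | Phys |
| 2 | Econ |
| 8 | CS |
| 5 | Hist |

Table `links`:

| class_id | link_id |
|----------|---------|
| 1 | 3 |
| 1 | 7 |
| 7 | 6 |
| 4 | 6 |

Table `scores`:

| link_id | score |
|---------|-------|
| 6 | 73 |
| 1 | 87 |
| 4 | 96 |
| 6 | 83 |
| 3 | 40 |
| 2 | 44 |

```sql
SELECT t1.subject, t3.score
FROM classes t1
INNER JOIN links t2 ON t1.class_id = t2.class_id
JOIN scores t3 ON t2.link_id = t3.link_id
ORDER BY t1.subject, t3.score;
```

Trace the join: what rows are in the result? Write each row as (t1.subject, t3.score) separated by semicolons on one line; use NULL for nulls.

Joins associate left-to-right: classes INNER JOIN links on class_id gives 2 intermediate row(s).
Then INNER JOIN `scores t3` on link_id: keep only rows whose t2.link_id appears in t3.

(Law, 73); (Law, 83); (Phys, 73); (Phys, 83)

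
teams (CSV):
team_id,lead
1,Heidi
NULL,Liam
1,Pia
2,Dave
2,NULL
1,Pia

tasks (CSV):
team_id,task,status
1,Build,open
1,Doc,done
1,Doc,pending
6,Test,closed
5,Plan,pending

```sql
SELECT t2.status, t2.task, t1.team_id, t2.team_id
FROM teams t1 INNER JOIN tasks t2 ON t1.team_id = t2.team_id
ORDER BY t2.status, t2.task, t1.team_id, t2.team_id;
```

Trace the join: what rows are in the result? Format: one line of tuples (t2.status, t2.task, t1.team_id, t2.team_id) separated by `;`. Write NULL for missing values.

(done, Doc, 1, 1); (done, Doc, 1, 1); (done, Doc, 1, 1); (open, Build, 1, 1); (open, Build, 1, 1); (open, Build, 1, 1); (pending, Doc, 1, 1); (pending, Doc, 1, 1); (pending, Doc, 1, 1)

INNER JOIN keeps only pairs where the ON condition holds.
Matching on t1.team_id = t2.team_id. A NULL in a compared column never satisfies the condition.
- t1[0] team_id=1 → 3 match(es) in t2 → 3 row(s).
- t1[1] team_id=NULL → no match; dropped.
- t1[2] team_id=1 → 3 match(es) in t2 → 3 row(s).
- t1[3] team_id=2 → no match; dropped.
- t1[4] team_id=2 → no match; dropped.
- t1[5] team_id=1 → 3 match(es) in t2 → 3 row(s).
After projecting and ordering:
t2.status | t2.task | t1.team_id | t2.team_id
done | Doc | 1 | 1
done | Doc | 1 | 1
done | Doc | 1 | 1
open | Build | 1 | 1
open | Build | 1 | 1
open | Build | 1 | 1
pending | Doc | 1 | 1
pending | Doc | 1 | 1
pending | Doc | 1 | 1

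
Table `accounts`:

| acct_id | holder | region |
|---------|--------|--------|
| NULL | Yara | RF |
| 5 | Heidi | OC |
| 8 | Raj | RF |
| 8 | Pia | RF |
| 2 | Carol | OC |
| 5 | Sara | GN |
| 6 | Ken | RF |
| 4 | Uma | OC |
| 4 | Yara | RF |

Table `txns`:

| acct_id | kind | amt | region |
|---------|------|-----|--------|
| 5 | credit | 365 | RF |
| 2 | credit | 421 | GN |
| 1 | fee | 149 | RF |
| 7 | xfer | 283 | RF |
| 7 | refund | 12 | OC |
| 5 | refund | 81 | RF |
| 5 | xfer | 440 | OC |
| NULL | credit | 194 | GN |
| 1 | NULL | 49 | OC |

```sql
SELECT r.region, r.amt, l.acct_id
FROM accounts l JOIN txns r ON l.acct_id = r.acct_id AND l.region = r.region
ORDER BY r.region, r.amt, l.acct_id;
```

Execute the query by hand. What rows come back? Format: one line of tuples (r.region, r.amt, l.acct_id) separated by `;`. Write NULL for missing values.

(OC, 440, 5)

INNER JOIN keeps only pairs where the ON condition holds.
Matching on l.acct_id = r.acct_id AND l.region = r.region. A NULL in a compared column never satisfies the condition.
- acct_id=NULL, region=RF: no matching r row, dropped.
- acct_id=5, region=OC: 1 matching r row(s), so 1 row(s) emitted.
- acct_id=8, region=RF: no matching r row, dropped.
- acct_id=8, region=RF: no matching r row, dropped.
- acct_id=2, region=OC: no matching r row, dropped.
- acct_id=5, region=GN: no matching r row, dropped.
- acct_id=6, region=RF: no matching r row, dropped.
- acct_id=4, region=OC: no matching r row, dropped.
- acct_id=4, region=RF: no matching r row, dropped.
After projecting and ordering:
r.region | r.amt | l.acct_id
OC | 440 | 5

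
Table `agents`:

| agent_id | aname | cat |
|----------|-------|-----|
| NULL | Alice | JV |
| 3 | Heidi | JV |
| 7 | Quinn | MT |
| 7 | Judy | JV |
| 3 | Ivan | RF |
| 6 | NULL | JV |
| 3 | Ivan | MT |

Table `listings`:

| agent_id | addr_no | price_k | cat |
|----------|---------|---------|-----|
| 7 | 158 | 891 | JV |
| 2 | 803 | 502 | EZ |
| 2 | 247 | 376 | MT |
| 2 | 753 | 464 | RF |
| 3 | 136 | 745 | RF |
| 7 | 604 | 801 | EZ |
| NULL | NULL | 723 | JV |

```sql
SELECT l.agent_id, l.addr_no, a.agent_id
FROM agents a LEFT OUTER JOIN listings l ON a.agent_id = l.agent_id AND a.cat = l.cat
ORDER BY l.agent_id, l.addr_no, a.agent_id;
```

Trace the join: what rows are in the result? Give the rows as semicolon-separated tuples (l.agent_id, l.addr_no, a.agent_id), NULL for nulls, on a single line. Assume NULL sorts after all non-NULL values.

(3, 136, 3); (7, 158, 7); (NULL, NULL, 3); (NULL, NULL, 3); (NULL, NULL, 6); (NULL, NULL, 7); (NULL, NULL, NULL)

LEFT JOIN keeps every row from `agents`; unmatched rows get NULL for `listings`'s columns.
Matching on a.agent_id = l.agent_id AND a.cat = l.cat. A NULL in a compared column never satisfies the condition.
- a[0] agent_id=NULL, cat=JV → no match; kept with NULLs on the l side.
- a[1] agent_id=3, cat=JV → no match; kept with NULLs on the l side.
- a[2] agent_id=7, cat=MT → no match; kept with NULLs on the l side.
- a[3] agent_id=7, cat=JV → 1 match(es) in l → 1 row(s).
- a[4] agent_id=3, cat=RF → 1 match(es) in l → 1 row(s).
- a[5] agent_id=6, cat=JV → no match; kept with NULLs on the l side.
- a[6] agent_id=3, cat=MT → no match; kept with NULLs on the l side.
After projecting and ordering:
l.agent_id | l.addr_no | a.agent_id
3 | 136 | 3
7 | 158 | 7
NULL | NULL | 3
NULL | NULL | 3
NULL | NULL | 6
NULL | NULL | 7
NULL | NULL | NULL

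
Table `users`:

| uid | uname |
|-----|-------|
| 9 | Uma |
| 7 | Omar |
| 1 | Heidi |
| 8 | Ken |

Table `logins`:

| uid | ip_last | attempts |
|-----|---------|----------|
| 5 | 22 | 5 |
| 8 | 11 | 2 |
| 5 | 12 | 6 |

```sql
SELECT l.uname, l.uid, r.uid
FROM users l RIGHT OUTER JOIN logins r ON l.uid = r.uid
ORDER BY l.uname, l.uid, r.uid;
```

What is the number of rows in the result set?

RIGHT JOIN keeps every row from `logins`; unmatched rows get NULL for `users`'s columns.
Matching on l.uid = r.uid.
Matched pairs: 1; unmatched r rows kept: 2.
Total: 1 matched + 2 padded = 3 rows.

3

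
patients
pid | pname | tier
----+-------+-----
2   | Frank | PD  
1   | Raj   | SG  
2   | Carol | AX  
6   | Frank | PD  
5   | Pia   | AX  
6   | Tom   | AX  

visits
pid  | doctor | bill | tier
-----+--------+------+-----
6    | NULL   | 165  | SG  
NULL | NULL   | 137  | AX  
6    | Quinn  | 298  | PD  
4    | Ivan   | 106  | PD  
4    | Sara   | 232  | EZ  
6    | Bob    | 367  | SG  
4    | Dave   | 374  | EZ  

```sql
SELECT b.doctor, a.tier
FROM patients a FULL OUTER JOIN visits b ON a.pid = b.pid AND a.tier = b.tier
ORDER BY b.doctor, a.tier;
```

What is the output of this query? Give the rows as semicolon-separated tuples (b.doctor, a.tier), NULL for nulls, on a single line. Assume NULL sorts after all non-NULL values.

FULL OUTER JOIN keeps every row from both sides; unmatched rows get NULL for the other side's columns.
Matching on a.pid = b.pid AND a.tier = b.tier. A NULL in a compared column never satisfies the condition.
- a[0] pid=2, tier=PD → no match; kept with NULLs on the b side.
- a[1] pid=1, tier=SG → no match; kept with NULLs on the b side.
- a[2] pid=2, tier=AX → no match; kept with NULLs on the b side.
- a[3] pid=6, tier=PD → 1 match(es) in b → 1 row(s).
- a[4] pid=5, tier=AX → no match; kept with NULLs on the b side.
- a[5] pid=6, tier=AX → no match; kept with NULLs on the b side.
- 6 row(s) from b found no a partner → padded with NULL.

(Bob, NULL); (Dave, NULL); (Ivan, NULL); (Quinn, PD); (Sara, NULL); (NULL, AX); (NULL, AX); (NULL, AX); (NULL, PD); (NULL, SG); (NULL, NULL); (NULL, NULL)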